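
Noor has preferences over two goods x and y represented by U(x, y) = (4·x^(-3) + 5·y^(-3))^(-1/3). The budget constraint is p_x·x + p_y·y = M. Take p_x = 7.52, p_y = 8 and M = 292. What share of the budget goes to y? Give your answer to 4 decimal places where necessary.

From the CES first-order condition, (4/5)·(y/x)^(4) = p_x/p_y.
Hence y/x = ((5/4)·p_x/p_y)^(1/(4)), i.e. raised to the 0.25 power.
Substitute y = (y/x)·x into the budget: x* = M/(p_x + p_y·(y/x)).
Numerically y/x = 1.041141, so x* = 292/(7.52 + 8·1.041141) = 18.4237 and y* = 1.041141·18.4237 = 19.1817.
Expenditure on y: 8·19.1817 = 153.4536; share = 0.5255.

share on y = 0.5255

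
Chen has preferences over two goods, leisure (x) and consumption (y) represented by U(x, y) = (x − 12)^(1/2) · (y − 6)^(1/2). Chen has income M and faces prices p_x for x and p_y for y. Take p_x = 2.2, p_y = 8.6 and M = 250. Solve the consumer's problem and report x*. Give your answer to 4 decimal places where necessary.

x* = 51.0909

Discretionary income = 250 − 12·2.2 − 6·8.6 = 172; x* = 12 + 0.5·172/2.2 = 51.0909.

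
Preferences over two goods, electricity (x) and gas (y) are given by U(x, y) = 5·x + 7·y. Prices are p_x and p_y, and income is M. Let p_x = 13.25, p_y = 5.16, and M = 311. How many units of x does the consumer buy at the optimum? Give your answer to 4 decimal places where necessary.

x* = 0

y gives more utility per dollar, so spend all income on y: y* = M/p_y, x* = 0.
Numerically: x* = 0, y* = 60.2713.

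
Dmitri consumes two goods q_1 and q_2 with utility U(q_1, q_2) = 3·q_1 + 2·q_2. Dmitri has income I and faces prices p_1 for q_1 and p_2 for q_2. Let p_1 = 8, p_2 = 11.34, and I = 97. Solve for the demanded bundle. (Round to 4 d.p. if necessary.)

Perfect substitutes: compare marginal utility per dollar. 3/p_1 vs 2/p_2 → 0.375 vs 0.1764.
q_1 gives more utility per dollar, so spend all income on q_1: q_1* = I/p_1, q_2* = 0.
Numerically: q_1* = 12.125, q_2* = 0.

q_1* = 12.125, q_2* = 0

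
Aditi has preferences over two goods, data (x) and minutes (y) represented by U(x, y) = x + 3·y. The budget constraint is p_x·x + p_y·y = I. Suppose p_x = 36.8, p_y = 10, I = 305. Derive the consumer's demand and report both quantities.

Perfect substitutes: compare marginal utility per dollar. 1/p_x vs 3/p_y → 0.0272 vs 0.3.
y gives more utility per dollar, so spend all income on y: y* = I/p_y, x* = 0.
Numerically: x* = 0, y* = 30.5.

x* = 0, y* = 30.5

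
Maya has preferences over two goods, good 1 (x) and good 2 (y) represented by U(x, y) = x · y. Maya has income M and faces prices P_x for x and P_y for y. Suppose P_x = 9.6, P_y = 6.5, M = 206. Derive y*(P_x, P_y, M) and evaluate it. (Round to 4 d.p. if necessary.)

The MRS is y/x. Set MRS = P_x/P_y.
So P_y·y = P_x·x; combined with the budget, a share 0.5 of income goes to x.
Demand: x*(P_x,P_y,M) = 0.5·M/P_x and y* = 0.5·M/P_y.
At P_x=9.6, P_y=6.5, M=206: y* = 0.5·206/6.5 = 15.8462.

y* = 15.8462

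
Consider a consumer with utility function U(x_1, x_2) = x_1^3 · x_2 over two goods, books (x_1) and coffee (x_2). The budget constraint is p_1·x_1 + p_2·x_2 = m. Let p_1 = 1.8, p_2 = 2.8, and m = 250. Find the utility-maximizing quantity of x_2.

Tangency: MRS = 3·x_2/x_1 = p_1/p_2.
So 3·p_2·x_2 = p_1·x_1; combined with the budget, a share 0.75 of income goes to x_1.
Demand: x_1*(p_1,p_2,m) = 0.75·m/p_1 and x_2* = 0.25·m/p_2.
At p_1=1.8, p_2=2.8, m=250: x_2* = 0.25·250/2.8 = 22.3214.

x_2* = 22.3214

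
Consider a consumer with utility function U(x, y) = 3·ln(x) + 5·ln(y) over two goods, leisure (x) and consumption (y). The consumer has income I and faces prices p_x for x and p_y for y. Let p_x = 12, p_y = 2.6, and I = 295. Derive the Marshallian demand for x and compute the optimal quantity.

Demand: x*(p_x,p_y,I) = 0.375·I/p_x and y* = 0.625·I/p_y.
At p_x=12, p_y=2.6, I=295: x* = 0.375·295/12 = 9.2188.

x* = 9.2188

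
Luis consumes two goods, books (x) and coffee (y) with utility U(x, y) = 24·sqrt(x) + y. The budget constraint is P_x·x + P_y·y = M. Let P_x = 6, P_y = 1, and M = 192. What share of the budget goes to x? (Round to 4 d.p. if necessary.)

Set MRS = P_x/P_y: 12·x^(−1/2) = P_x/P_y.
Solve: √x = 12·P_y/P_x, so x*(P_x,P_y) = (12·P_y/P_x)², and y* = (M − P_x·x*)/P_y.
Plugging in: x* = (12·1/6)² = 4, y* = 168.
Expenditure on x: 6·4 = 24; share = 0.125.

share on x = 0.125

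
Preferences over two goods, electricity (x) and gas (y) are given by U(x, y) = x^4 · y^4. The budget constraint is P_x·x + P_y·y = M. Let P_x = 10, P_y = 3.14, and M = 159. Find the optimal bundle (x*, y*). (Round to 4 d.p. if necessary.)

x* = 7.95, y* = 25.3185

At P_x=10, P_y=3.14, M=159: x* = 0.5·159/10 = 7.95, y* = 25.3185.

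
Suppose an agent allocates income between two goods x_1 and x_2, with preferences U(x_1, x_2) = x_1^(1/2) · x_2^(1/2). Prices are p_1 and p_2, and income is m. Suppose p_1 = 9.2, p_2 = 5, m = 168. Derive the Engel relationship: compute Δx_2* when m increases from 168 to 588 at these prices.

MU_x_1/MU_x_2 = (0.5·x_2)/(0.5·x_1); tangency sets this equal to p_1/p_2.
So 0.5·p_2·x_2 = 0.5·p_1·x_1; combined with the budget, a share 0.5 of income goes to x_1.
Demand: x_1*(p_1,p_2,m) = 0.5·m/p_1 and x_2* = 0.5·m/p_2.
At p_1=9.2, p_2=5, m=168: x_2* = 0.5·168/5 = 16.8.
At m' = 588: x_2* = 58.8. Change: 58.8 − 16.8 = 42.

Δx_2* = 42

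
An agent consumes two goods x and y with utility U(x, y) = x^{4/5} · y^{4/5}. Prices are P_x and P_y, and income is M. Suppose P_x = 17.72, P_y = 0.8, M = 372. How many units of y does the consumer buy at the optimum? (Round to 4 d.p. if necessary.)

y* = 232.5

MU_x/MU_y = (0.8·y)/(0.8·x); tangency sets this equal to P_x/P_y.
So 0.8·P_y·y = 0.8·P_x·x; combined with the budget, a share 0.5 of income goes to x.
Demand: x*(P_x,P_y,M) = 0.5·M/P_x and y* = 0.5·M/P_y.
At P_x=17.72, P_y=0.8, M=372: y* = 0.5·372/0.8 = 232.5.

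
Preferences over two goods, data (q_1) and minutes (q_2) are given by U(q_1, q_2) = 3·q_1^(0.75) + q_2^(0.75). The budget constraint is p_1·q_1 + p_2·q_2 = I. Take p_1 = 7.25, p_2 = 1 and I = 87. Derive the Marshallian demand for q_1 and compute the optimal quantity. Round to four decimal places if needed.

From the CES first-order condition, 3·(q_2/q_1)^(0.25) = p_1/p_2.
Solve for the ratio: q_2/q_1 = [(1/3)·p_1/p_2]^(4).
Substitute q_2 = (q_2/q_1)·q_1 into the budget: q_1* = I/(p_1 + p_2·(q_2/q_1)).
Numerically q_2/q_1 = 34.108845, so q_1* = 87/(7.25 + 1·34.108845) = 2.1035.

q_1* = 2.1035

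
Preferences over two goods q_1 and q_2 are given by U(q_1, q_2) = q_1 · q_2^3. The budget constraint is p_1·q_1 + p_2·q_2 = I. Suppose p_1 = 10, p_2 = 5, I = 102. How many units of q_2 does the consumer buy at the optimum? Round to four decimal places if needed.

q_2* = 15.3

MU_q_1/MU_q_2 = (q_2)/(3·q_1); tangency sets this equal to p_1/p_2.
So p_2·q_2 = 3·p_1·q_1; combined with the budget, a share 0.25 of income goes to q_1.
Demand: q_1*(p_1,p_2,I) = 0.25·I/p_1 and q_2* = 0.75·I/p_2.
At p_1=10, p_2=5, I=102: q_2* = 0.75·102/5 = 15.3.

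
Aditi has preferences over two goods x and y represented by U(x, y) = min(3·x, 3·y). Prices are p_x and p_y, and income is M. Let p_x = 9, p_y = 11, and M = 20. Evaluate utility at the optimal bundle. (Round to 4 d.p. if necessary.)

V = 3

Leontief preferences: the optimum is at the kink where x/3 = y/3, i.e. y = x.
Budget: p_x·x + p_y·x = M, so (3·p_x + 3·p_y)·x = 3·M.
Demand: x*(p_x,p_y,M) = 3·M/(3·p_x + 3·p_y), y* = 3·M/(3·p_x + 3·p_y).
Here 3·9 + 3·11 = 60, giving x* = 1 and y* = 1.
Utility at the optimum: U(1, 1) = 3.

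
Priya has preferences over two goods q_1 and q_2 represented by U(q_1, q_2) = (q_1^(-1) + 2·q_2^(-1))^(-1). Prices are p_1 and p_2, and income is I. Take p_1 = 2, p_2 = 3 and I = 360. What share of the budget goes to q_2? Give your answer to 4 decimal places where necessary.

MRS = MU_q_1/MU_q_2 = (1/2)·(q_2/q_1)^(2). Set equal to p_1/p_2.
Hence q_2/q_1 = (2·p_1/p_2)^(1/(2)), i.e. raised to the 0.5 power.
With the ratio pinned down, the budget gives q_1* = I/(p_1 + p_2·(q_2/q_1)) and q_2* = (q_2/q_1)·q_1*.
Numerically q_2/q_1 = 1.154701, so q_1* = 360/(2 + 3·1.154701) = 65.8846 and q_2* = 1.154701·65.8846 = 76.077.
Expenditure on q_2: 3·76.077 = 228.2309; share = 0.634.

share on q_2 = 0.634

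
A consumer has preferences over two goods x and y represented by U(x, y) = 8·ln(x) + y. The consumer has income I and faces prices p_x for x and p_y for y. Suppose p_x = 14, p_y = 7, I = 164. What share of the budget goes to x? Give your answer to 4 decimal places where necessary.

MU_x = 8/x, MU_y = 1. Tangency: 8/x = p_x/p_y.
So x*(p_x,p_y) = 8·p_y/p_x, independent of income; and y* = (I − 8·p_y)/p_y.
At the given prices: x* = 8·7/14 = 4, and y* = 15.4286.
Expenditure on x: 14·4 = 56; share = 0.3415.

share on x = 0.3415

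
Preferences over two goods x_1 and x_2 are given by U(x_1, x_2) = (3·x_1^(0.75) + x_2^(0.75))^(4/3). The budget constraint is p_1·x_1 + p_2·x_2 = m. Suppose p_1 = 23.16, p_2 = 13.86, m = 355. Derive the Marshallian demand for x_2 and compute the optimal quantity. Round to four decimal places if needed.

x_2* = 1.395

MU_x_1 ∝ 3·x_1^(-0.25), MU_x_2 ∝ x_2^(-0.25), so MRS = 3·(x_2/x_1)^(0.25) = p_1/p_2.
Hence x_2/x_1 = ((1/3)·p_1/p_2)^(1/(0.25)), i.e. raised to the 4 power.
With the ratio pinned down, the budget gives x_1* = m/(p_1 + p_2·(x_2/x_1)) and x_2* = (x_2/x_1)·x_1*.
Numerically x_2/x_1 = 0.096253, so x_1* = 355/(23.16 + 13.86·0.096253) = 14.4933 and x_2* = 0.096253·14.4933 = 1.395.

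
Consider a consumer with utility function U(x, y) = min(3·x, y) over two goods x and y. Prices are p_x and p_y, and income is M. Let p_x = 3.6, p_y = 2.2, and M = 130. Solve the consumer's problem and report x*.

With perfect complements, no substitution: consume in ratio x:y = 1:3.
Budget: p_x·x + p_y·3·x = M, so (p_x + 3·p_y)·x = M.
Demand: x*(p_x,p_y,M) = M/(p_x + 3·p_y), y* = 3·M/(p_x + 3·p_y).
Here 3.6 + 3·2.2 = 10.2, giving x* = 12.7451.

x* = 12.7451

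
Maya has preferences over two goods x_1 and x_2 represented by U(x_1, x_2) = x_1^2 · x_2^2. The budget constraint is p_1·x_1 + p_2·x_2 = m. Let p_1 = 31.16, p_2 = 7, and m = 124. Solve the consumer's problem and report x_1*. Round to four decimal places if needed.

x_1* = 1.9897

The MRS is x_2/x_1. Set MRS = p_1/p_2.
So 2·p_2·x_2 = 2·p_1·x_1; combined with the budget, a share 0.5 of income goes to x_1.
Demand: x_1*(p_1,p_2,m) = 0.5·m/p_1 and x_2* = 0.5·m/p_2.
At p_1=31.16, p_2=7, m=124: x_1* = 0.5·124/31.16 = 1.9897.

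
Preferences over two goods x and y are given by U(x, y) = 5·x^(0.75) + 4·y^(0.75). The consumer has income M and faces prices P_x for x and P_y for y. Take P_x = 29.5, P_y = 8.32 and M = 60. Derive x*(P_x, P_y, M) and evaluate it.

x* = 0.1056

With the ratio pinned down, the budget gives x* = M/(P_x + P_y·(y/x)) and y* = (y/x)·x*.
Numerically y/x = 64.737319, so x* = 60/(29.5 + 8.32·64.737319) = 0.1056.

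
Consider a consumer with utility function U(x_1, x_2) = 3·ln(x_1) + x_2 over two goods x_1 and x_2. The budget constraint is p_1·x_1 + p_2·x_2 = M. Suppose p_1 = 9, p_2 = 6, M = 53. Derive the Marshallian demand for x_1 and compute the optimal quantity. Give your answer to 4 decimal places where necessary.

x_1* = 2

MU_x_1 = 3/x_1, MU_x_2 = 1. Tangency: 3/x_1 = p_1/p_2.
So x_1*(p_1,p_2) = 3·p_2/p_1, independent of income; and x_2* = (M − 3·p_2)/p_2.
At the given prices: x_1* = 3·6/9 = 2.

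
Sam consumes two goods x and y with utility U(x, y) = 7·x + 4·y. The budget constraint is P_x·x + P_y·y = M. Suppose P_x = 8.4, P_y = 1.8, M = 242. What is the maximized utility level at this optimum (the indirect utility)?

V = 537.7778

Perfect substitutes: compare marginal utility per dollar. 7/P_x vs 4/P_y → 0.8333 vs 2.2222.
y gives more utility per dollar, so spend all income on y: y* = M/P_y, x* = 0.
Numerically: x* = 0, y* = 134.4444.
Utility at the optimum: U(0, 134.4444) = 537.7778.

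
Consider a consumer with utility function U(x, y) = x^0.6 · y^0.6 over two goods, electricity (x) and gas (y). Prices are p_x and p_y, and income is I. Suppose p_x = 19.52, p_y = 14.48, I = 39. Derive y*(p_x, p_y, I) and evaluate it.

y* = 1.3467

Demand: x*(p_x,p_y,I) = 0.5·I/p_x and y* = 0.5·I/p_y.
At p_x=19.52, p_y=14.48, I=39: y* = 0.5·39/14.48 = 1.3467.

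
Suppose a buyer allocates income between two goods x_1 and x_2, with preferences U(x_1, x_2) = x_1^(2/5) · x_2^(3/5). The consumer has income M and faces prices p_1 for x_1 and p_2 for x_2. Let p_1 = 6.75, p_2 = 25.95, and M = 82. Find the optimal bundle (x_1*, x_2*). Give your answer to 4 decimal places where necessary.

x_1* = 4.8593, x_2* = 1.896

The MRS is (2/3)·x_2/x_1. Set MRS = p_1/p_2.
So 0.4·p_2·x_2 = 0.6·p_1·x_1; combined with the budget, a share 0.4 of income goes to x_1.
Demand: x_1*(p_1,p_2,M) = 0.4·M/p_1 and x_2* = 0.6·M/p_2.
At p_1=6.75, p_2=25.95, M=82: x_1* = 0.4·82/6.75 = 4.8593, x_2* = 1.896.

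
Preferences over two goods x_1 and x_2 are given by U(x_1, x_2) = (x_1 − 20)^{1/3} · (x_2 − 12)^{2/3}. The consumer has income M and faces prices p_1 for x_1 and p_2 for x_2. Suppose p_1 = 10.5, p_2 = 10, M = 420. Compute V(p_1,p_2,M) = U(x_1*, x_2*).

Let x_1' = x_1−20, x_2' = x_2−12. MRS = (1/2)·x_2'/x_1' = p_1/p_2.
Substituting into the budget: x_1* = 20 + 1/3·(M − 20·p_1 − 12·p_2)/p_1, and x_2* = 12 + 2/3·(…)/p_2.
Discretionary income = 420 − 20·10.5 − 12·10 = 90; x_1* = 20 + 1/3·90/10.5 = 22.8571; x_2* = 12 + 2/3·90/10 = 18.
Utility at the optimum: U(22.8571, 18) = 4.6854.

V = 4.6854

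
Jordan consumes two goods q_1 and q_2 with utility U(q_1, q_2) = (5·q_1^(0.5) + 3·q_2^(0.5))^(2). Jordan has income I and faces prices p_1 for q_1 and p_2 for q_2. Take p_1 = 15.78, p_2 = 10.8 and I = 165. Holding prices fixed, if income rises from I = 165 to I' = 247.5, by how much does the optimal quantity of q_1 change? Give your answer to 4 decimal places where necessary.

Δq_1* = 3.426

From the CES first-order condition, (5/3)·(q_2/q_1)^(0.5) = p_1/p_2.
Hence q_2/q_1 = ((3/5)·p_1/p_2)^(1/(0.5)), i.e. raised to the 2 power.
With the ratio pinned down, the budget gives q_1* = I/(p_1 + p_2·(q_2/q_1)) and q_2* = (q_2/q_1)·q_1*.
Numerically q_2/q_1 = 0.768544, so q_1* = 165/(15.78 + 10.8·0.768544) = 6.8521.
At I' = 247.5: q_1* = 10.2781. Change: 10.2781 − 6.8521 = 3.426.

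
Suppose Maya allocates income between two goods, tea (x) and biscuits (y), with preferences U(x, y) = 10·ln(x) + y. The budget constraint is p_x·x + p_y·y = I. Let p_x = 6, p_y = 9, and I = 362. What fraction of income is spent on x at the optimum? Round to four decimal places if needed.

MU_x = 10/x, MU_y = 1. Tangency: 10/x = p_x/p_y.
So x*(p_x,p_y) = 10·p_y/p_x, independent of income; and y* = (I − 10·p_y)/p_y.
At the given prices: x* = 10·9/6 = 15, and y* = 30.2222.
Expenditure on x: 6·15 = 90; share = 0.2486.

share on x = 0.2486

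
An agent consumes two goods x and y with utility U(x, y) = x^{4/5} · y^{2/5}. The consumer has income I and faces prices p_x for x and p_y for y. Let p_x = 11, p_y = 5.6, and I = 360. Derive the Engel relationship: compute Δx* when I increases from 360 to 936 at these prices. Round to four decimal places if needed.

MU_x/MU_y = (0.8·y)/(0.4·x); tangency sets this equal to p_x/p_y.
Rearranging, p_y·y = (1/2)·p_x·x. Substituting into the budget gives p_x·x·(1 + (1/2)) = I.
Demand: x*(p_x,p_y,I) = 2/3·I/p_x and y* = 1/3·I/p_y.
At p_x=11, p_y=5.6, I=360: x* = 2/3·360/11 = 21.8182.
At I' = 936: x* = 56.7273. Change: 56.7273 − 21.8182 = 34.9091.

Δx* = 34.9091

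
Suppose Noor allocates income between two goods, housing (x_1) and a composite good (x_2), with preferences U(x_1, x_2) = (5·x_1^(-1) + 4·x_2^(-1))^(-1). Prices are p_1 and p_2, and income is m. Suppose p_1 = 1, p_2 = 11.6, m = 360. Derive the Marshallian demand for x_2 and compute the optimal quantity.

MU_x_1 ∝ 5·x_1^(-2), MU_x_2 ∝ 4·x_2^(-2), so MRS = (5/4)·(x_2/x_1)^(2) = p_1/p_2.
Solve for the ratio: x_2/x_1 = [(4/5)·p_1/p_2]^(0.5).
Substitute x_2 = (x_2/x_1)·x_1 into the budget: x_1* = m/(p_1 + p_2·(x_2/x_1)).
Numerically x_2/x_1 = 0.262613, so x_1* = 360/(1 + 11.6·0.262613) = 88.97 and x_2* = 0.262613·88.97 = 23.3647.

x_2* = 23.3647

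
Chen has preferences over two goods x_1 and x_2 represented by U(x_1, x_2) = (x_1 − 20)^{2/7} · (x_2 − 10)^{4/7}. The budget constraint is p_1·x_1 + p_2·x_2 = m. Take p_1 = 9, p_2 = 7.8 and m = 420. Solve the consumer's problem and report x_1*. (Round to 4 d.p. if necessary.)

x_1* = 26

Substituting into the budget: x_1* = 20 + 1/3·(m − 20·p_1 − 10·p_2)/p_1, and x_2* = 10 + 2/3·(…)/p_2.
Discretionary income = 420 − 20·9 − 10·7.8 = 162; x_1* = 20 + 1/3·162/9 = 26.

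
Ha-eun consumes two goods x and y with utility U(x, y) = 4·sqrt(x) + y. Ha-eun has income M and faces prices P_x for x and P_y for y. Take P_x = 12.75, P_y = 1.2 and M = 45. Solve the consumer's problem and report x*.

Solve: √x = 2·P_y/P_x, so x*(P_x,P_y) = (2·P_y/P_x)², and y* = (M − P_x·x*)/P_y.
Plugging in: x* = (2·1.2/12.75)² = 0.0354.

x* = 0.0354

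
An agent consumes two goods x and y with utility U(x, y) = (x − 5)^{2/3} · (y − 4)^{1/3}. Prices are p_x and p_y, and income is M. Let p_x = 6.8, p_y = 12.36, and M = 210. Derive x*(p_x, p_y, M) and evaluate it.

x* = 17.4078

Let x' = x−5, y' = y−4. MRS = 2·y'/x' = p_x/p_y.
Substituting into the budget: x* = 5 + 2/3·(M − 5·p_x − 4·p_y)/p_x, and y* = 4 + 1/3·(…)/p_y.
Discretionary income = 210 − 5·6.8 − 4·12.36 = 126.56; x* = 5 + 2/3·126.56/6.8 = 17.4078.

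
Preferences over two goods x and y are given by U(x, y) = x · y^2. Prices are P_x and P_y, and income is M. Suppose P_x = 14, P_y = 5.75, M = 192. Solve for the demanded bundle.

Demand: x*(P_x,P_y,M) = 1/3·M/P_x and y* = 2/3·M/P_y.
At P_x=14, P_y=5.75, M=192: x* = 1/3·192/14 = 4.5714, y* = 22.2609.

x* = 4.5714, y* = 22.2609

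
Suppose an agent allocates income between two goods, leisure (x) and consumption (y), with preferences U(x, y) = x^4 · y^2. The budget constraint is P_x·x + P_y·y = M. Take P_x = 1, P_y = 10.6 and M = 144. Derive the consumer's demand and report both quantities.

x* = 96, y* = 4.5283

Demand: x*(P_x,P_y,M) = 2/3·M/P_x and y* = 1/3·M/P_y.
At P_x=1, P_y=10.6, M=144: x* = 2/3·144/1 = 96, y* = 4.5283.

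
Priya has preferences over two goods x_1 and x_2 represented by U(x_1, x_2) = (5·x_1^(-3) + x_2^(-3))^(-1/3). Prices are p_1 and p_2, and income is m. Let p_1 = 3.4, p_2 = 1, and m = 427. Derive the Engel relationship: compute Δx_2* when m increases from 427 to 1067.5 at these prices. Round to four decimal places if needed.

Numerically x_2/x_1 = 0.908087, so x_1* = 427/(3.4 + 1·0.908087) = 99.1159 and x_2* = 0.908087·99.1159 = 90.0058.
At m' = 1067.5: x_2* = 225.0146. Change: 225.0146 − 90.0058 = 135.0088.

Δx_2* = 135.0088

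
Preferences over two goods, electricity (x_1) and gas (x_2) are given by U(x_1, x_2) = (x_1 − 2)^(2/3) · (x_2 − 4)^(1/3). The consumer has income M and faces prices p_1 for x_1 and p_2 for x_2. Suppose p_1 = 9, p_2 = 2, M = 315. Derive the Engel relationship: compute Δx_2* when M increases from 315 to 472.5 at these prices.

Δx_2* = 26.25

Let x_1' = x_1−2, x_2' = x_2−4. MRS = 2·x_2'/x_1' = p_1/p_2.
Substituting into the budget: x_1* = 2 + 2/3·(M − 2·p_1 − 4·p_2)/p_1, and x_2* = 4 + 1/3·(…)/p_2.
Discretionary income = 315 − 2·9 − 4·2 = 289; x_2* = 4 + 1/3·289/2 = 52.1667.
At M' = 472.5: x_2* = 78.4167. Change: 78.4167 − 52.1667 = 26.25.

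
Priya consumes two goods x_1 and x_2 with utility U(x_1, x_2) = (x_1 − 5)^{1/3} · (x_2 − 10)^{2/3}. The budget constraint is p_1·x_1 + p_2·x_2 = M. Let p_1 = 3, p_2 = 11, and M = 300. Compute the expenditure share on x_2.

Let x_1' = x_1−5, x_2' = x_2−10. MRS = (1/2)·x_2'/x_1' = p_1/p_2.
After buying the subsistence bundle (5, 10), a share 1/3 of the remaining income goes to x_1: x_1* = 5 + 1/3·(M − 5p_1 − 10p_2)/p_1.
Discretionary income = 300 − 5·3 − 10·11 = 175; x_1* = 5 + 1/3·175/3 = 24.4444; x_2* = 10 + 2/3·175/11 = 20.6061.
Expenditure on x_2: 11·20.6061 = 226.6667; share = 0.7556.

share on x_2 = 0.7556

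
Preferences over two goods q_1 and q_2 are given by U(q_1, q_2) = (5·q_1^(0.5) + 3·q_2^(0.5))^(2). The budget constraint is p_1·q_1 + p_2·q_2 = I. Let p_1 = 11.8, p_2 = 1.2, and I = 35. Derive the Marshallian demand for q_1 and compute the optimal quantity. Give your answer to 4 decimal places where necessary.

q_1* = 0.6533

Numerically q_2/q_1 = 34.81, so q_1* = 35/(11.8 + 1.2·34.81) = 0.6533.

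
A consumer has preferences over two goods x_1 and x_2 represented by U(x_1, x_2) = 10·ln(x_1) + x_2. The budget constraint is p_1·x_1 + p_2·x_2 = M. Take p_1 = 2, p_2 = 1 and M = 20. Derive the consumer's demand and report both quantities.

x_1* = 5, x_2* = 10

Set MRS = p_1/p_2: (10/x_1)/1 = p_1/p_2.
So x_1*(p_1,p_2) = 10·p_2/p_1, independent of income; and x_2* = (M − 10·p_2)/p_2.
At the given prices: x_1* = 10·1/2 = 5, and x_2* = 10.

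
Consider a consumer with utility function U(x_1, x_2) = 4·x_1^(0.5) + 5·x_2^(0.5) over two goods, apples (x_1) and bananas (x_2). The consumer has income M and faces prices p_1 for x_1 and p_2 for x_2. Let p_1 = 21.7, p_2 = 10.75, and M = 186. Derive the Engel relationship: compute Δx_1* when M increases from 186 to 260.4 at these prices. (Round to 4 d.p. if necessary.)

MRS = MU_x_1/MU_x_2 = (4/5)·(x_2/x_1)^(0.5). Set equal to p_1/p_2.
Solve for the ratio: x_2/x_1 = [(5/4)·p_1/p_2]^(2).
Substitute x_2 = (x_2/x_1)·x_1 into the budget: x_1* = M/(p_1 + p_2·(x_2/x_1)).
Numerically x_2/x_1 = 6.36682, so x_1* = 186/(21.7 + 10.75·6.36682) = 2.0634.
At M' = 260.4: x_1* = 2.8887. Change: 2.8887 − 2.0634 = 0.8254.

Δx_1* = 0.8254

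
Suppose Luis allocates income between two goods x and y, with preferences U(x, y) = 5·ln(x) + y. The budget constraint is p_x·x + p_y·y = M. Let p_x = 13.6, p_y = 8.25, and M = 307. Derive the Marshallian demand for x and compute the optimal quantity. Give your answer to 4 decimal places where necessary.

x* = 3.0331

Set MRS = p_x/p_y: (5/x)/1 = p_x/p_y.
So x*(p_x,p_y) = 5·p_y/p_x, independent of income; and y* = (M − 5·p_y)/p_y.
At the given prices: x* = 5·8.25/13.6 = 3.0331.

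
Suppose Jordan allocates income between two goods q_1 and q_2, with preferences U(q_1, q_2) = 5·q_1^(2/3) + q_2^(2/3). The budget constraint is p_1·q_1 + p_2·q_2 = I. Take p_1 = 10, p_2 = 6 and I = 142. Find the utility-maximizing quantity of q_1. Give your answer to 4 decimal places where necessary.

q_1* = 13.8913

From the CES first-order condition, 5·(q_2/q_1)^(1/3) = p_1/p_2.
Solve for the ratio: q_2/q_1 = [(1/5)·p_1/p_2]^(3).
With the ratio pinned down, the budget gives q_1* = I/(p_1 + p_2·(q_2/q_1)) and q_2* = (q_2/q_1)·q_1*.
Numerically q_2/q_1 = 0.037037, so q_1* = 142/(10 + 6·0.037037) = 13.8913.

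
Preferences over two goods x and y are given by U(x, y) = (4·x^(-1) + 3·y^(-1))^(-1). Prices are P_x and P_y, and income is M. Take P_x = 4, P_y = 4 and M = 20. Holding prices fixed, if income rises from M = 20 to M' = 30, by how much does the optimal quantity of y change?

MRS = MU_x/MU_y = (4/3)·(y/x)^(2). Set equal to P_x/P_y.
Solve for the ratio: y/x = [(3/4)·P_x/P_y]^(0.5).
Substitute y = (y/x)·x into the budget: x* = M/(P_x + P_y·(y/x)).
Numerically y/x = 0.866025, so x* = 20/(4 + 4·0.866025) = 2.6795 and y* = 0.866025·2.6795 = 2.3205.
At M' = 30: y* = 3.4808. Change: 3.4808 − 2.3205 = 1.1603.

Δy* = 1.1603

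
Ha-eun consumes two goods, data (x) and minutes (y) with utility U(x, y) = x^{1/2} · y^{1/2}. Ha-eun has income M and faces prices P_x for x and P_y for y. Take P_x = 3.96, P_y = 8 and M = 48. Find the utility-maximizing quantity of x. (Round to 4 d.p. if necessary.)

Demand: x*(P_x,P_y,M) = 0.5·M/P_x and y* = 0.5·M/P_y.
At P_x=3.96, P_y=8, M=48: x* = 0.5·48/3.96 = 6.0606.

x* = 6.0606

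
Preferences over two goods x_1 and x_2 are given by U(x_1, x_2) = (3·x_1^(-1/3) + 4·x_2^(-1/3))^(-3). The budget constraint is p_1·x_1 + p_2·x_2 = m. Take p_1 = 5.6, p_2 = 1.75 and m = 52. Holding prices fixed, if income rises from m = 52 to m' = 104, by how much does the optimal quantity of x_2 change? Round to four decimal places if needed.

Δx_2* = 14.3001

MU_x_1 ∝ 3·x_1^(-4/3), MU_x_2 ∝ 4·x_2^(-4/3), so MRS = (3/4)·(x_2/x_1)^(4/3) = p_1/p_2.
Hence x_2/x_1 = ((4/3)·p_1/p_2)^(1/(4/3)), i.e. raised to the 0.75 power.
With the ratio pinned down, the budget gives x_1* = m/(p_1 + p_2·(x_2/x_1)) and x_2* = (x_2/x_1)·x_1*.
Numerically x_2/x_1 = 2.968702, so x_1* = 52/(5.6 + 1.75·2.968702) = 4.8169 and x_2* = 2.968702·4.8169 = 14.3001.
At m' = 104: x_2* = 28.6001. Change: 28.6001 − 14.3001 = 14.3001.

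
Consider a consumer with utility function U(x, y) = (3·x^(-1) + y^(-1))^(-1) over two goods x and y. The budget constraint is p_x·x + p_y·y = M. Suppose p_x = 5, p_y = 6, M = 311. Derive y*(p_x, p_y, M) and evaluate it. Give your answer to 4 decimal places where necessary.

y* = 20.0816

From the CES first-order condition, 3·(y/x)^(2) = p_x/p_y.
Hence y/x = ((1/3)·p_x/p_y)^(1/(2)), i.e. raised to the 0.5 power.
Substitute y = (y/x)·x into the budget: x* = M/(p_x + p_y·(y/x)).
Numerically y/x = 0.527046, so x* = 311/(5 + 6·0.527046) = 38.1021 and y* = 0.527046·38.1021 = 20.0816.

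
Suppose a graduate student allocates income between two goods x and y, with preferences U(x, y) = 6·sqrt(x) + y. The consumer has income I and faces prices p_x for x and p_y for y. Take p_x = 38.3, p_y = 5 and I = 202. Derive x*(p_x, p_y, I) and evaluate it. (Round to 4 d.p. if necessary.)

x* = 0.1534

Set MRS = p_x/p_y: 3·x^(−1/2) = p_x/p_y.
Thus x* = (3·p_y/p_x)² — independent of I — with the rest of income spent on y.
Plugging in: x* = (3·5/38.3)² = 0.1534.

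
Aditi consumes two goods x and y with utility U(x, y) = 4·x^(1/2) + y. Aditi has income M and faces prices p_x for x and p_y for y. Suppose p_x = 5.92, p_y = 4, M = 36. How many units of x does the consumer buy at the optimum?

x* = 1.8262

Utility is quasi-linear in y; the FOC for x is 2/√x = p_x/p_y.
Thus x* = (2·p_y/p_x)² — independent of M — with the rest of income spent on y.
Plugging in: x* = (2·4/5.92)² = 1.8262.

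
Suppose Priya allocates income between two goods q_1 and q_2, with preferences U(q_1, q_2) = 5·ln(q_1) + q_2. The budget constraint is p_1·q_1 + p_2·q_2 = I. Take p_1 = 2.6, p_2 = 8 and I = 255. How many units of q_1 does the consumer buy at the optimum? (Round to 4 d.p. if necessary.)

q_1* = 15.3846

MU_q_1 = 5/q_1, MU_q_2 = 1. Tangency: 5/q_1 = p_1/p_2.
So q_1*(p_1,p_2) = 5·p_2/p_1, independent of income; and q_2* = (I − 5·p_2)/p_2.
At the given prices: q_1* = 5·8/2.6 = 15.3846.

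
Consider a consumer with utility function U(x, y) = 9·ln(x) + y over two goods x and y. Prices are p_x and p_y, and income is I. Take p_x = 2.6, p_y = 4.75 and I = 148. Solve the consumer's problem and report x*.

x* = 16.4423

Set MRS = p_x/p_y: (9/x)/1 = p_x/p_y.
So x*(p_x,p_y) = 9·p_y/p_x, independent of income; and y* = (I − 9·p_y)/p_y.
At the given prices: x* = 9·4.75/2.6 = 16.4423.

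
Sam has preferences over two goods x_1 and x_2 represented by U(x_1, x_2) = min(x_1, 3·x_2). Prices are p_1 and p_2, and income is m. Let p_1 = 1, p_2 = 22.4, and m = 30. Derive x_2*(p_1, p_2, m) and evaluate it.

x_2* = 1.1811

Demand: x_1*(p_1,p_2,m) = 3·m/(3·p_1 + p_2), x_2* = m/(3·p_1 + p_2).
Here 3·1 + 22.4 = 25.4, giving x_2* = 1.1811.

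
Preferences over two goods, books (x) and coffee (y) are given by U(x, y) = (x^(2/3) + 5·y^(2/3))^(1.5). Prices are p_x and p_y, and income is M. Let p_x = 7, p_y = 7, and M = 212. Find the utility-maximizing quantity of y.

y* = 30.0454

MU_x ∝ x^(-1/3), MU_y ∝ 5·y^(-1/3), so MRS = (1/5)·(y/x)^(1/3) = p_x/p_y.
Solve for the ratio: y/x = [5·p_x/p_y]^(3).
With the ratio pinned down, the budget gives x* = M/(p_x + p_y·(y/x)) and y* = (y/x)·x*.
Numerically y/x = 125, so x* = 212/(7 + 7·125) = 0.2404 and y* = 125·0.2404 = 30.0454.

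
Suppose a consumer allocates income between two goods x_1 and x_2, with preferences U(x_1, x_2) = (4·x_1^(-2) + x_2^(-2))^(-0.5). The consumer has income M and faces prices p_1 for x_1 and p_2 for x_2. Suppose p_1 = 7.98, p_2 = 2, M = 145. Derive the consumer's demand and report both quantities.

Substitute x_2 = (x_2/x_1)·x_1 into the budget: x_1* = M/(p_1 + p_2·(x_2/x_1)).
Numerically x_2/x_1 = 0.999166, so x_1* = 145/(7.98 + 2·0.999166) = 14.5315 and x_2* = 0.999166·14.5315 = 14.5194.

x_1* = 14.5315, x_2* = 14.5194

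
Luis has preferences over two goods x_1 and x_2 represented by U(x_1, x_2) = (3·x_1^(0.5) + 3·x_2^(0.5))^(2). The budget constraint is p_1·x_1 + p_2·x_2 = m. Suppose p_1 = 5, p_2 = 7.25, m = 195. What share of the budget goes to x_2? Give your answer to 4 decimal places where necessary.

share on x_2 = 0.4082

MRS = MU_x_1/MU_x_2 = (x_2/x_1)^(0.5). Set equal to p_1/p_2.
Hence x_2/x_1 = (p_1/p_2)^(1/(0.5)), i.e. raised to the 2 power.
Substitute x_2 = (x_2/x_1)·x_1 into the budget: x_1* = m/(p_1 + p_2·(x_2/x_1)).
Numerically x_2/x_1 = 0.475624, so x_1* = 195/(5 + 7.25·0.475624) = 23.0816 and x_2* = 0.475624·23.0816 = 10.9782.
Expenditure on x_2: 7.25·10.9782 = 79.5918; share = 0.4082.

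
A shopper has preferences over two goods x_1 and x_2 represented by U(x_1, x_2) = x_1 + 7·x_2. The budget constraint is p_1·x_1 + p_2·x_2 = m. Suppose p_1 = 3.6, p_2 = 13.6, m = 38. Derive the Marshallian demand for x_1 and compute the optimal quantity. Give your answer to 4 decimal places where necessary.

x_1* = 0

Linear utility — the consumer picks whichever good has higher MU/price: 1/3.6 = 0.2778 vs 7/13.6 = 0.5147.
x_2 gives more utility per dollar, so spend all income on x_2: x_2* = m/p_2, x_1* = 0.
Numerically: x_1* = 0, x_2* = 2.7941.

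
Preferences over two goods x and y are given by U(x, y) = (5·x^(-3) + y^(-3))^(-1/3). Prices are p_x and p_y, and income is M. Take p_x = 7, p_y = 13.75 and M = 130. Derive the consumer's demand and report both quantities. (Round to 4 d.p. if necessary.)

x* = 8.8034, y* = 4.9728

MU_x ∝ 5·x^(-4), MU_y ∝ y^(-4), so MRS = 5·(y/x)^(4) = p_x/p_y.
Hence y/x = ((1/5)·p_x/p_y)^(1/(4)), i.e. raised to the 0.25 power.
With the ratio pinned down, the budget gives x* = M/(p_x + p_y·(y/x)) and y* = (y/x)·x*.
Numerically y/x = 0.56488, so x* = 130/(7 + 13.75·0.56488) = 8.8034 and y* = 0.56488·8.8034 = 4.9728.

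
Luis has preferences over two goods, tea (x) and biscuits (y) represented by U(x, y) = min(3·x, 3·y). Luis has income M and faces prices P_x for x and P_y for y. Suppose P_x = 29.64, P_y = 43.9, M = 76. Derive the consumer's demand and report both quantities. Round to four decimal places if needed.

With perfect complements, no substitution: consume in ratio x:y = 3:3.
Budget: P_x·x + P_y·x = M, so (3·P_x + 3·P_y)·x = 3·M.
Demand: x*(P_x,P_y,M) = 3·M/(3·P_x + 3·P_y), y* = 3·M/(3·P_x + 3·P_y).
Here 3·29.64 + 3·43.9 = 220.62, giving x* = 1.0335 and y* = 1.0335.

x* = 1.0335, y* = 1.0335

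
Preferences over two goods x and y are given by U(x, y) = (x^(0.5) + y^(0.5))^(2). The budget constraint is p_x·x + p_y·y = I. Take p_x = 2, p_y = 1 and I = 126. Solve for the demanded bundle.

MRS = MU_x/MU_y = (y/x)^(0.5). Set equal to p_x/p_y.
Hence y/x = (p_x/p_y)^(1/(0.5)), i.e. raised to the 2 power.
Substitute y = (y/x)·x into the budget: x* = I/(p_x + p_y·(y/x)).
Numerically y/x = 4, so x* = 126/(2 + 1·4) = 21 and y* = 4·21 = 84.

x* = 21, y* = 84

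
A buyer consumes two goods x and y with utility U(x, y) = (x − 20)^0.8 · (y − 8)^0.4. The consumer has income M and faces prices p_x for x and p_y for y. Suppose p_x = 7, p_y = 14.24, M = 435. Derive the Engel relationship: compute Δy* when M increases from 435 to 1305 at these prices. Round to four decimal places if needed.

Δy* = 20.3652

MRS = 2·(y−8)/(x−20). Tangency with p_x/p_y gives y−8 = (1/2)·(p_x/p_y)·(x−20).
Substituting into the budget: x* = 20 + 2/3·(M − 20·p_x − 8·p_y)/p_x, and y* = 8 + 1/3·(…)/p_y.
Discretionary income = 435 − 20·7 − 8·14.24 = 181.08; y* = 8 + 1/3·181.08/14.24 = 12.2388.
At M' = 1305: y* = 32.6039. Change: 32.6039 − 12.2388 = 20.3652.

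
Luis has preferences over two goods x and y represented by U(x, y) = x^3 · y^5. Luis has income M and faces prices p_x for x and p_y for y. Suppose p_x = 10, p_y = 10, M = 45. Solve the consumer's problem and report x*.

At p_x=10, p_y=10, M=45: x* = 0.375·45/10 = 1.6875.

x* = 1.6875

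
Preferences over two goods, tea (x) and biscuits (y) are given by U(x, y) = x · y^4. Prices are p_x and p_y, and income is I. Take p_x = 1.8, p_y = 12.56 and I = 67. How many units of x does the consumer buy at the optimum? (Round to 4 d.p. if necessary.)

x* = 7.4444

Tangency: MRS = (1/4)·y/x = p_x/p_y.
So p_y·y = 4·p_x·x; combined with the budget, a share 0.2 of income goes to x.
Demand: x*(p_x,p_y,I) = 0.2·I/p_x and y* = 0.8·I/p_y.
At p_x=1.8, p_y=12.56, I=67: x* = 0.2·67/1.8 = 7.4444.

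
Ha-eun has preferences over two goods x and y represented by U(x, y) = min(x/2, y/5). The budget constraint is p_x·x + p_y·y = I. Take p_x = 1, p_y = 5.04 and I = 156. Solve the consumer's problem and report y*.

y* = 28.6765

With perfect complements, no substitution: consume in ratio x:y = 2:5.
Budget: p_x·x + p_y·(5/2)·x = I, so (2·p_x + 5·p_y)·x = 2·I.
Demand: x*(p_x,p_y,I) = 2·I/(2·p_x + 5·p_y), y* = 5·I/(2·p_x + 5·p_y).
Here 2·1 + 5·5.04 = 27.2, giving y* = 28.6765.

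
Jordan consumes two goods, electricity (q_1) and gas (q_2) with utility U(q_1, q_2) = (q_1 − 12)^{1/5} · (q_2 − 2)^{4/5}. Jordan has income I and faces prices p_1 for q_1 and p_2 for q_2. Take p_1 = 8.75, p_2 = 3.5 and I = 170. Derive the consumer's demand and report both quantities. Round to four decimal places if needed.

MRS = (1/4)·(q_2−2)/(q_1−12). Tangency with p_1/p_2 gives q_2−2 = 4·(p_1/p_2)·(q_1−12).
After buying the subsistence bundle (12, 2), a share 0.2 of the remaining income goes to q_1: q_1* = 12 + 0.2·(I − 12p_1 − 2p_2)/p_1.
Discretionary income = 170 − 12·8.75 − 2·3.5 = 58; q_1* = 12 + 0.2·58/8.75 = 13.3257; q_2* = 2 + 0.8·58/3.5 = 15.2571.

q_1* = 13.3257, q_2* = 15.2571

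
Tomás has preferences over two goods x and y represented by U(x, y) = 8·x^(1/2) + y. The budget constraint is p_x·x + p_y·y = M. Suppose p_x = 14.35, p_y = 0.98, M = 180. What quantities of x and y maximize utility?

Utility is quasi-linear in y; the FOC for x is 4/√x = p_x/p_y.
Thus x* = (4·p_y/p_x)² — independent of M — with the rest of income spent on y.
Plugging in: x* = (4·0.98/14.35)² = 0.0746, y* = 182.5808.

x* = 0.0746, y* = 182.5808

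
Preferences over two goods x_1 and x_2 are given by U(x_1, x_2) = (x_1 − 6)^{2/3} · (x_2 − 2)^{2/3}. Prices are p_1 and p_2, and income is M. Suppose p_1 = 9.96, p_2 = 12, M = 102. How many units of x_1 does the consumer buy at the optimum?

MRS = (x_2−2)/(x_1−6). Tangency with p_1/p_2 gives x_2−2 = (p_1/p_2)·(x_1−6).
After buying the subsistence bundle (6, 2), a share 0.5 of the remaining income goes to x_1: x_1* = 6 + 0.5·(M − 6p_1 − 2p_2)/p_1.
Discretionary income = 102 − 6·9.96 − 2·12 = 18.24; x_1* = 6 + 0.5·18.24/9.96 = 6.9157.

x_1* = 6.9157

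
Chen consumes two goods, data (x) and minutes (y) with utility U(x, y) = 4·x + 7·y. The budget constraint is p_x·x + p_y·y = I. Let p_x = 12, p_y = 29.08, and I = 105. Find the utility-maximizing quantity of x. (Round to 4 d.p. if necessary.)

x* = 8.75

x gives more utility per dollar, so spend all income on x: x* = I/p_x, y* = 0.
Numerically: x* = 8.75, y* = 0.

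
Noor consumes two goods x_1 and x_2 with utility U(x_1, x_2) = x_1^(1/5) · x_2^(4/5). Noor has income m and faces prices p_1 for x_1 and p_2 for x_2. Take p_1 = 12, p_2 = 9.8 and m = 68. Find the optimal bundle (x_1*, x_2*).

The MRS is (1/4)·x_2/x_1. Set MRS = p_1/p_2.
Rearranging, p_2·x_2 = 4·p_1·x_1. Substituting into the budget gives p_1·x_1·(1 + 4) = m.
Demand: x_1*(p_1,p_2,m) = 0.2·m/p_1 and x_2* = 0.8·m/p_2.
At p_1=12, p_2=9.8, m=68: x_1* = 0.2·68/12 = 1.1333, x_2* = 5.551.

x_1* = 1.1333, x_2* = 5.551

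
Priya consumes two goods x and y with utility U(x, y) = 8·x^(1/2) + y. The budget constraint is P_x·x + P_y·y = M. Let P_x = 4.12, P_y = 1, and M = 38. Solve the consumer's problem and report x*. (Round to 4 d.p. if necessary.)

Set MRS = P_x/P_y: 4·x^(−1/2) = P_x/P_y.
Solve: √x = 4·P_y/P_x, so x*(P_x,P_y) = (4·P_y/P_x)², and y* = (M − P_x·x*)/P_y.
Plugging in: x* = (4·1/4.12)² = 0.9426.

x* = 0.9426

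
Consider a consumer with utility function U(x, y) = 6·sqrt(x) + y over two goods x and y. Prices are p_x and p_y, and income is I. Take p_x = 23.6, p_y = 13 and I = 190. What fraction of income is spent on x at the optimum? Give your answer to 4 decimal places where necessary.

Set MRS = p_x/p_y: 3·x^(−1/2) = p_x/p_y.
Solve: √x = 3·p_y/p_x, so x*(p_x,p_y) = (3·p_y/p_x)², and y* = (I − p_x·x*)/p_y.
Plugging in: x* = (3·13/23.6)² = 2.7309, y* = 9.6578.
Expenditure on x: 23.6·2.7309 = 64.4492; share = 0.3392.

share on x = 0.3392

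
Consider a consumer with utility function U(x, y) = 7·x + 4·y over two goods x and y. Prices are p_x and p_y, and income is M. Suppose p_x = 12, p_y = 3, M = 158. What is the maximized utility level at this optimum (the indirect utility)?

Numerically: x* = 0, y* = 52.6667.
Utility at the optimum: U(0, 52.6667) = 210.6667.

V = 210.6667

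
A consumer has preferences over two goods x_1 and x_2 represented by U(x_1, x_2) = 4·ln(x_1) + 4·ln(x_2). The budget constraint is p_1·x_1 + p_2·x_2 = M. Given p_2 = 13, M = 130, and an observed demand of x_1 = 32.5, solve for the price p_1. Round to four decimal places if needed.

p_1 = 2

MU_x_1/MU_x_2 = (4·x_2)/(4·x_1); tangency sets this equal to p_1/p_2.
So 4·p_2·x_2 = 4·p_1·x_1; combined with the budget, a share 0.5 of income goes to x_1.
Demand: x_1*(p_1,p_2,M) = 0.5·M/p_1 and x_2* = 0.5·M/p_2.
Set x_1* = 32.5 in the demand function and solve for p_1: p_1 = 2.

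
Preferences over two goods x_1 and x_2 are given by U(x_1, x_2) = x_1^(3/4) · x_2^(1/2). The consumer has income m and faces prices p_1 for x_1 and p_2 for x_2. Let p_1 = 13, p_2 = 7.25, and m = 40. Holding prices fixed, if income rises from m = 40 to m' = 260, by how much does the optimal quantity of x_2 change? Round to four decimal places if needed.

MU_x_1/MU_x_2 = (0.75·x_2)/(0.5·x_1); tangency sets this equal to p_1/p_2.
Rearranging, p_2·x_2 = (2/3)·p_1·x_1. Substituting into the budget gives p_1·x_1·(1 + (2/3)) = m.
Demand: x_1*(p_1,p_2,m) = 0.6·m/p_1 and x_2* = 0.4·m/p_2.
At p_1=13, p_2=7.25, m=40: x_2* = 0.4·40/7.25 = 2.2069.
At m' = 260: x_2* = 14.3448. Change: 14.3448 − 2.2069 = 12.1379.

Δx_2* = 12.1379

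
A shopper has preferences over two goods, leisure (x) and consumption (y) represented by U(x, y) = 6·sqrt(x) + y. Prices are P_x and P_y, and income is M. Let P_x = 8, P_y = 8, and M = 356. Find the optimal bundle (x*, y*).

x* = 9, y* = 35.5

Thus x* = (3·P_y/P_x)² — independent of M — with the rest of income spent on y.
Plugging in: x* = (3·8/8)² = 9, y* = 35.5.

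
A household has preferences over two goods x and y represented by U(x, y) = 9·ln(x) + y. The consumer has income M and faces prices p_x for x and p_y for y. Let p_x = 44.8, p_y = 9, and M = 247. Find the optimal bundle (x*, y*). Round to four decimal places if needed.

MU_x = 9/x, MU_y = 1. Tangency: 9/x = p_x/p_y.
So x*(p_x,p_y) = 9·p_y/p_x, independent of income; and y* = (M − 9·p_y)/p_y.
At the given prices: x* = 9·9/44.8 = 1.808, and y* = 18.4444.

x* = 1.808, y* = 18.4444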